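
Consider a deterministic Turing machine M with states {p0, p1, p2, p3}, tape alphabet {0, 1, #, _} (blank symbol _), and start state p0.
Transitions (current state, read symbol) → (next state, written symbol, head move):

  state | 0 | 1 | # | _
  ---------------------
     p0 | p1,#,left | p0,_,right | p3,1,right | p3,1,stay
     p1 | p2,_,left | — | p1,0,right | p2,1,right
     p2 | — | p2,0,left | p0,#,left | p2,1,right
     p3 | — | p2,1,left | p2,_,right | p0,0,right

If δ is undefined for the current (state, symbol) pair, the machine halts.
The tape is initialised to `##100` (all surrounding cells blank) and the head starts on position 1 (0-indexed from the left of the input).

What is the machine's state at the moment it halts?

state=p0 head=1 tape=___#[#]100   (p0,#)→(p3,1,right)
state=p3 head=2 tape=___#1[1]00   (p3,1)→(p2,1,left)
state=p2 head=1 tape=___#[1]100   (p2,1)→(p2,0,left)
state=p2 head=0 tape=___[#]0100   (p2,#)→(p0,#,left)
state=p0 head=-1 tape=__[_]#0100   (p0,_)→(p3,1,stay)
state=p3 head=-1 tape=__[1]#0100   (p3,1)→(p2,1,left)
state=p2 head=-2 tape=_[_]1#0100   (p2,_)→(p2,1,right)
state=p2 head=-1 tape=_1[1]#0100   (p2,1)→(p2,0,left)
state=p2 head=-2 tape=_[1]0#0100   (p2,1)→(p2,0,left)
state=p2 head=-3 tape=[_]00#0100   (p2,_)→(p2,1,right)
state=p2 head=-2 tape=1[0]0#0100
No transition is defined for (p2, 0); M halts in state p2.

p2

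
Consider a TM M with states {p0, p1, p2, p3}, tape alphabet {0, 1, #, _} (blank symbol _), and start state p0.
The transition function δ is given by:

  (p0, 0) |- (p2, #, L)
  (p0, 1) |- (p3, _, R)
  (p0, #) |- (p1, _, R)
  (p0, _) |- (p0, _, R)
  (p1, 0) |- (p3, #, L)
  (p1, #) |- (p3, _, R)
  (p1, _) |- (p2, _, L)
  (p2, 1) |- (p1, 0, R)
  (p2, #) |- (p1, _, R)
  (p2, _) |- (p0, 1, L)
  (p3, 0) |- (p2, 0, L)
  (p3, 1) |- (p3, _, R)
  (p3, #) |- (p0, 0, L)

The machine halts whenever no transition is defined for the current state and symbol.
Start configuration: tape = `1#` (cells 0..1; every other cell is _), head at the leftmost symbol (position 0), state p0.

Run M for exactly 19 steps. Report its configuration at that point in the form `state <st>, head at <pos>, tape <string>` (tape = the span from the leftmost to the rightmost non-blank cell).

state p3, head at 1, tape #

p0 | _[1]#   read 1 → write _, move R, go to p3
p3 | __[#]   read # → write 0, move L, go to p0
p0 | _[_]0   read _ → write _, move R, go to p0
p0 | __[0]   read 0 → write #, move L, go to p2
p2 | _[_]#   read _ → write 1, move L, go to p0
p0 | [_]1#   read _ → write _, move R, go to p0
p0 | _[1]#   read 1 → write _, move R, go to p3
p3 | __[#]   read # → write 0, move L, go to p0
p0 | _[_]0   read _ → write _, move R, go to p0
p0 | __[0]   read 0 → write #, move L, go to p2
p2 | _[_]#   read _ → write 1, move L, go to p0
p0 | [_]1#   read _ → write _, move R, go to p0
p0 | _[1]#   read 1 → write _, move R, go to p3
p3 | __[#]   read # → write 0, move L, go to p0
p0 | _[_]0   read _ → write _, move R, go to p0
p0 | __[0]   read 0 → write #, move L, go to p2
p2 | _[_]#   read _ → write 1, move L, go to p0
p0 | [_]1#   read _ → write _, move R, go to p0
p0 | _[1]#   read 1 → write _, move R, go to p3
p3 | __[#]
After 19 steps: state p3, head at 1, tape #.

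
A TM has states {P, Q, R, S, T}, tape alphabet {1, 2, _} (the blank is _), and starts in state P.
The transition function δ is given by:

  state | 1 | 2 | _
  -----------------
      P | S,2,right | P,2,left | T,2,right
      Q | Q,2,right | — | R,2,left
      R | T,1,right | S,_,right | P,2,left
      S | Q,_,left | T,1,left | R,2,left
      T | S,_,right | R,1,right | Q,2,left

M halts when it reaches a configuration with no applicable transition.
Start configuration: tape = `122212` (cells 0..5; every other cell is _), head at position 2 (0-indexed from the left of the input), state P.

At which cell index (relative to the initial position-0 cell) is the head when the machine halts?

7

state=P head=2 tape=12[2]212__   (P,2)→(P,2,left)
state=P head=1 tape=1[2]2212__   (P,2)→(P,2,left)
state=P head=0 tape=[1]22212__   (P,1)→(S,2,right)
state=S head=1 tape=2[2]2212__   (S,2)→(T,1,left)
state=T head=0 tape=[2]12212__   (T,2)→(R,1,right)
state=R head=1 tape=1[1]2212__   (R,1)→(T,1,right)
state=T head=2 tape=11[2]212__   (T,2)→(R,1,right)
state=R head=3 tape=111[2]12__   (R,2)→(S,_,right)
state=S head=4 tape=111_[1]2__   (S,1)→(Q,_,left)
state=Q head=3 tape=111[_]_2__   (Q,_)→(R,2,left)
state=R head=2 tape=11[1]2_2__   (R,1)→(T,1,right)
state=T head=3 tape=111[2]_2__   (T,2)→(R,1,right)
state=R head=4 tape=1111[_]2__   (R,_)→(P,2,left)
state=P head=3 tape=111[1]22__   (P,1)→(S,2,right)
state=S head=4 tape=1112[2]2__   (S,2)→(T,1,left)
state=T head=3 tape=111[2]12__   (T,2)→(R,1,right)
state=R head=4 tape=1111[1]2__   (R,1)→(T,1,right)
state=T head=5 tape=11111[2]__   (T,2)→(R,1,right)
state=R head=6 tape=111111[_]_   (R,_)→(P,2,left)
state=P head=5 tape=11111[1]2_   (P,1)→(S,2,right)
state=S head=6 tape=111112[2]_   (S,2)→(T,1,left)
state=T head=5 tape=11111[2]1_   (T,2)→(R,1,right)
state=R head=6 tape=111111[1]_   (R,1)→(T,1,right)
state=T head=7 tape=1111111[_]   (T,_)→(Q,2,left)
state=Q head=6 tape=111111[1]2   (Q,1)→(Q,2,right)
state=Q head=7 tape=1111112[2]
At halt the head is at cell 7.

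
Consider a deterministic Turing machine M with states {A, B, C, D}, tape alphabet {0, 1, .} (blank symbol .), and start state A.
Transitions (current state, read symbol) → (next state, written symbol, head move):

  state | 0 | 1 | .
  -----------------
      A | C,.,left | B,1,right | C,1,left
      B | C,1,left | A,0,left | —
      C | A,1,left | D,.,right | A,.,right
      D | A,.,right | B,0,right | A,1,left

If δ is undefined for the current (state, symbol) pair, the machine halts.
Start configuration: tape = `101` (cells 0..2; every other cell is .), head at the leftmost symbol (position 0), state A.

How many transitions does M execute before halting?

state=A head=0 tape=[1]01.   (A,1)→(B,1,right)
state=B head=1 tape=1[0]1.   (B,0)→(C,1,left)
state=C head=0 tape=[1]11.   (C,1)→(D,.,right)
state=D head=1 tape=.[1]1.   (D,1)→(B,0,right)
state=B head=2 tape=.0[1].   (B,1)→(A,0,left)
state=A head=1 tape=.[0]0.   (A,0)→(C,.,left)
state=C head=0 tape=[.].0.   (C,.)→(A,.,right)
state=A head=1 tape=.[.]0.   (A,.)→(C,1,left)
state=C head=0 tape=[.]10.   (C,.)→(A,.,right)
state=A head=1 tape=.[1]0.   (A,1)→(B,1,right)
state=B head=2 tape=.1[0].   (B,0)→(C,1,left)
state=C head=1 tape=.[1]1.   (C,1)→(D,.,right)
state=D head=2 tape=..[1].   (D,1)→(B,0,right)
state=B head=3 tape=..0[.]
M halts after 13 transitions.

13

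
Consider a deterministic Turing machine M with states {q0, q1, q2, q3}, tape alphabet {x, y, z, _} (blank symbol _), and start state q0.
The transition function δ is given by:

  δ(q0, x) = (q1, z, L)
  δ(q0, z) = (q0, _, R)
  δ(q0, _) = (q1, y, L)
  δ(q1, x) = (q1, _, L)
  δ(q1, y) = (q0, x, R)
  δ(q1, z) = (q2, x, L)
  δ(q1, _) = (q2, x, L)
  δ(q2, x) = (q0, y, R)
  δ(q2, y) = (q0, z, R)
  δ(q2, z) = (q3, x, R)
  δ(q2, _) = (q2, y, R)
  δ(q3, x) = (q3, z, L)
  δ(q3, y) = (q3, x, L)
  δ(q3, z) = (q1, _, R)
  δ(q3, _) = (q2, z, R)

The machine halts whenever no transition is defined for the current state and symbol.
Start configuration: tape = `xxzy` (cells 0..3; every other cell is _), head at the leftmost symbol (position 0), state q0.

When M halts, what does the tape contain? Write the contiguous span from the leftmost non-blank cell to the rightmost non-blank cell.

q0 | ___[x]xzy   read x → write z, move L, go to q1
q1 | __[_]zxzy   read _ → write x, move L, go to q2
q2 | _[_]xzxzy   read _ → write y, move R, go to q2
q2 | _y[x]zxzy   read x → write y, move R, go to q0
q0 | _yy[z]xzy   read z → write _, move R, go to q0
q0 | _yy_[x]zy   read x → write z, move L, go to q1
q1 | _yy[_]zzy   read _ → write x, move L, go to q2
q2 | _y[y]xzzy   read y → write z, move R, go to q0
q0 | _yz[x]zzy   read x → write z, move L, go to q1
q1 | _y[z]zzzy   read z → write x, move L, go to q2
q2 | _[y]xzzzy   read y → write z, move R, go to q0
q0 | _z[x]zzzy   read x → write z, move L, go to q1
q1 | _[z]zzzzy   read z → write x, move L, go to q2
q2 | [_]xzzzzy   read _ → write y, move R, go to q2
q2 | y[x]zzzzy   read x → write y, move R, go to q0
q0 | yy[z]zzzy   read z → write _, move R, go to q0
q0 | yy_[z]zzy   read z → write _, move R, go to q0
q0 | yy__[z]zy   read z → write _, move R, go to q0
q0 | yy___[z]y   read z → write _, move R, go to q0
q0 | yy____[y]
The non-blank tape span at halt is yy____y.

yy____y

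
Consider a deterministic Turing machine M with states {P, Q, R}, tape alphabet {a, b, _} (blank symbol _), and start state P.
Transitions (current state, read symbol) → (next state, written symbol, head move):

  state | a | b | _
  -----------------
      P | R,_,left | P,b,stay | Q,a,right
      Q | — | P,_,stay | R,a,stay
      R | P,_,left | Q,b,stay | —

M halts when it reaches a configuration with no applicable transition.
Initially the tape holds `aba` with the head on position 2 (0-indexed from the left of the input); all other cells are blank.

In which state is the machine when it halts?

R

state=P head=2 tape=__ab[a]   (P,a)→(R,_,left)
state=R head=1 tape=__a[b]_   (R,b)→(Q,b,stay)
state=Q head=1 tape=__a[b]_   (Q,b)→(P,_,stay)
state=P head=1 tape=__a[_]_   (P,_)→(Q,a,right)
state=Q head=2 tape=__aa[_]   (Q,_)→(R,a,stay)
state=R head=2 tape=__aa[a]   (R,a)→(P,_,left)
state=P head=1 tape=__a[a]_   (P,a)→(R,_,left)
state=R head=0 tape=__[a]__   (R,a)→(P,_,left)
state=P head=-1 tape=_[_]___   (P,_)→(Q,a,right)
state=Q head=0 tape=_a[_]__   (Q,_)→(R,a,stay)
state=R head=0 tape=_a[a]__   (R,a)→(P,_,left)
state=P head=-1 tape=_[a]___   (P,a)→(R,_,left)
state=R head=-2 tape=[_]____
No transition is defined for (R, _); M halts in state R.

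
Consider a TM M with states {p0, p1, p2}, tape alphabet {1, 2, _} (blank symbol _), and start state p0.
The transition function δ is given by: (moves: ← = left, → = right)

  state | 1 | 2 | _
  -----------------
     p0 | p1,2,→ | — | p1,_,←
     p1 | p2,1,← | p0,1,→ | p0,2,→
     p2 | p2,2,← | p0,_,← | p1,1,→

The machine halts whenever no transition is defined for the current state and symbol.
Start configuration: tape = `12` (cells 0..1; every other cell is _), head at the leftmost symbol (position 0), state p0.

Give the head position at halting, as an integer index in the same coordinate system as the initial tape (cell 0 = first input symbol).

state=p0 head=0 tape=____[1]2__   (p0,1)→(p1,2,→)
state=p1 head=1 tape=____2[2]__   (p1,2)→(p0,1,→)
state=p0 head=2 tape=____21[_]_   (p0,_)→(p1,_,←)
state=p1 head=1 tape=____2[1]__   (p1,1)→(p2,1,←)
state=p2 head=0 tape=____[2]1__   (p2,2)→(p0,_,←)
state=p0 head=-1 tape=___[_]_1__   (p0,_)→(p1,_,←)
state=p1 head=-2 tape=__[_]__1__   (p1,_)→(p0,2,→)
state=p0 head=-1 tape=__2[_]_1__   (p0,_)→(p1,_,←)
state=p1 head=-2 tape=__[2]__1__   (p1,2)→(p0,1,→)
state=p0 head=-1 tape=__1[_]_1__   (p0,_)→(p1,_,←)
state=p1 head=-2 tape=__[1]__1__   (p1,1)→(p2,1,←)
state=p2 head=-3 tape=_[_]1__1__   (p2,_)→(p1,1,→)
state=p1 head=-2 tape=_1[1]__1__   (p1,1)→(p2,1,←)
state=p2 head=-3 tape=_[1]1__1__   (p2,1)→(p2,2,←)
state=p2 head=-4 tape=[_]21__1__   (p2,_)→(p1,1,→)
state=p1 head=-3 tape=1[2]1__1__   (p1,2)→(p0,1,→)
state=p0 head=-2 tape=11[1]__1__   (p0,1)→(p1,2,→)
state=p1 head=-1 tape=112[_]_1__   (p1,_)→(p0,2,→)
state=p0 head=0 tape=1122[_]1__   (p0,_)→(p1,_,←)
state=p1 head=-1 tape=112[2]_1__   (p1,2)→(p0,1,→)
state=p0 head=0 tape=1121[_]1__   (p0,_)→(p1,_,←)
state=p1 head=-1 tape=112[1]_1__   (p1,1)→(p2,1,←)
state=p2 head=-2 tape=11[2]1_1__   (p2,2)→(p0,_,←)
state=p0 head=-3 tape=1[1]_1_1__   (p0,1)→(p1,2,→)
state=p1 head=-2 tape=12[_]1_1__   (p1,_)→(p0,2,→)
state=p0 head=-1 tape=122[1]_1__   (p0,1)→(p1,2,→)
state=p1 head=0 tape=1222[_]1__   (p1,_)→(p0,2,→)
state=p0 head=1 tape=12222[1]__   (p0,1)→(p1,2,→)
state=p1 head=2 tape=122222[_]_   (p1,_)→(p0,2,→)
state=p0 head=3 tape=1222222[_]   (p0,_)→(p1,_,←)
state=p1 head=2 tape=122222[2]_   (p1,2)→(p0,1,→)
state=p0 head=3 tape=1222221[_]   (p0,_)→(p1,_,←)
state=p1 head=2 tape=122222[1]_   (p1,1)→(p2,1,←)
state=p2 head=1 tape=12222[2]1_   (p2,2)→(p0,_,←)
state=p0 head=0 tape=1222[2]_1_
At halt the head is at cell 0.

0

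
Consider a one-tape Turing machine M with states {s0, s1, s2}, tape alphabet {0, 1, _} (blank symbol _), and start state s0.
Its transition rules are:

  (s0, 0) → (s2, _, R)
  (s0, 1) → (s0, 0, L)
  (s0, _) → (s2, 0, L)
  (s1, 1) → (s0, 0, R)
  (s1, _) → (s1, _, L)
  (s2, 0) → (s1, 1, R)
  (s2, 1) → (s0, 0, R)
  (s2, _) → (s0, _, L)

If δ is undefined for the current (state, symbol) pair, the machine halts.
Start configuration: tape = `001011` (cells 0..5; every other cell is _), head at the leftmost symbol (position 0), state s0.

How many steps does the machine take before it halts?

12

state=s0 head=0 tape=[0]01011_   (s0,0)→(s2,_,R)
state=s2 head=1 tape=_[0]1011_   (s2,0)→(s1,1,R)
state=s1 head=2 tape=_1[1]011_   (s1,1)→(s0,0,R)
state=s0 head=3 tape=_10[0]11_   (s0,0)→(s2,_,R)
state=s2 head=4 tape=_10_[1]1_   (s2,1)→(s0,0,R)
state=s0 head=5 tape=_10_0[1]_   (s0,1)→(s0,0,L)
state=s0 head=4 tape=_10_[0]0_   (s0,0)→(s2,_,R)
state=s2 head=5 tape=_10__[0]_   (s2,0)→(s1,1,R)
state=s1 head=6 tape=_10__1[_]   (s1,_)→(s1,_,L)
state=s1 head=5 tape=_10__[1]_   (s1,1)→(s0,0,R)
state=s0 head=6 tape=_10__0[_]   (s0,_)→(s2,0,L)
state=s2 head=5 tape=_10__[0]0   (s2,0)→(s1,1,R)
state=s1 head=6 tape=_10__1[0]
M halts after 12 transitions.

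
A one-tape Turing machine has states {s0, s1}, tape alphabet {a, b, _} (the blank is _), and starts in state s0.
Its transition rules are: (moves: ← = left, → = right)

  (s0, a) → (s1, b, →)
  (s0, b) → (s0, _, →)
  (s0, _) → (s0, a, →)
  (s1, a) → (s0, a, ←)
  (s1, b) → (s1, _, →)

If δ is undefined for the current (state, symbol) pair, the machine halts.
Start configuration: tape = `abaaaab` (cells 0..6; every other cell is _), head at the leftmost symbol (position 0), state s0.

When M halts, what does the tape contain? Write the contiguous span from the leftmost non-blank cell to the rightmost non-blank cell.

state=s0 head=0 tape=[a]baaaab_   (s0,a)→(s1,b,→)
state=s1 head=1 tape=b[b]aaaab_   (s1,b)→(s1,_,→)
state=s1 head=2 tape=b_[a]aaab_   (s1,a)→(s0,a,←)
state=s0 head=1 tape=b[_]aaaab_   (s0,_)→(s0,a,→)
state=s0 head=2 tape=ba[a]aaab_   (s0,a)→(s1,b,→)
state=s1 head=3 tape=bab[a]aab_   (s1,a)→(s0,a,←)
state=s0 head=2 tape=ba[b]aaab_   (s0,b)→(s0,_,→)
state=s0 head=3 tape=ba_[a]aab_   (s0,a)→(s1,b,→)
state=s1 head=4 tape=ba_b[a]ab_   (s1,a)→(s0,a,←)
state=s0 head=3 tape=ba_[b]aab_   (s0,b)→(s0,_,→)
state=s0 head=4 tape=ba__[a]ab_   (s0,a)→(s1,b,→)
state=s1 head=5 tape=ba__b[a]b_   (s1,a)→(s0,a,←)
state=s0 head=4 tape=ba__[b]ab_   (s0,b)→(s0,_,→)
state=s0 head=5 tape=ba___[a]b_   (s0,a)→(s1,b,→)
state=s1 head=6 tape=ba___b[b]_   (s1,b)→(s1,_,→)
state=s1 head=7 tape=ba___b_[_]
The non-blank tape span at halt is ba___b.

ba___b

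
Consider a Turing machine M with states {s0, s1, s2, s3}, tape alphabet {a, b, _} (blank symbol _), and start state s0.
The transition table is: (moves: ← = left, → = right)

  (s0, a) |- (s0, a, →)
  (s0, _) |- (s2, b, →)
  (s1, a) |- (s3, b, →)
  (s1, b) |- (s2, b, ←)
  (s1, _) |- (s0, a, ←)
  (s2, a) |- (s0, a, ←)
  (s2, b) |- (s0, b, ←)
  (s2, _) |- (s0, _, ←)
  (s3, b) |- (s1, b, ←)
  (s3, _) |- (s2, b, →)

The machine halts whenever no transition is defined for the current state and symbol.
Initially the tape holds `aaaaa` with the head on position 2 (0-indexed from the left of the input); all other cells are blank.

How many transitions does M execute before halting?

s0 | aa[a]aa__   read a → write a, move →, go to s0
s0 | aaa[a]a__   read a → write a, move →, go to s0
s0 | aaaa[a]__   read a → write a, move →, go to s0
s0 | aaaaa[_]_   read _ → write b, move →, go to s2
s2 | aaaaab[_]   read _ → write _, move ←, go to s0
s0 | aaaaa[b]_
M halts after 5 transitions.

5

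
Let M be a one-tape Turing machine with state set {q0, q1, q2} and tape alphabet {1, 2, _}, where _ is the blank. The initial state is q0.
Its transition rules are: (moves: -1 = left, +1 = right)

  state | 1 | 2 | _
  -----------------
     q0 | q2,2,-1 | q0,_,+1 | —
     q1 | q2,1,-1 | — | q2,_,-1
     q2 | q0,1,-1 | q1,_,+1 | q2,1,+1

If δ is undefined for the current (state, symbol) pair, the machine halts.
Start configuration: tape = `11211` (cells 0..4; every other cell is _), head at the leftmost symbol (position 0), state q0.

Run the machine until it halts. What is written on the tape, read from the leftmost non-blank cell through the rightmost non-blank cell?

121211

q0 | __[1]1211   read 1 → write 2, move -1, go to q2
q2 | _[_]21211   read _ → write 1, move +1, go to q2
q2 | _1[2]1211   read 2 → write _, move +1, go to q1
q1 | _1_[1]211   read 1 → write 1, move -1, go to q2
q2 | _1[_]1211   read _ → write 1, move +1, go to q2
q2 | _11[1]211   read 1 → write 1, move -1, go to q0
q0 | _1[1]1211   read 1 → write 2, move -1, go to q2
q2 | _[1]21211   read 1 → write 1, move -1, go to q0
q0 | [_]121211
The non-blank tape span at halt is 121211.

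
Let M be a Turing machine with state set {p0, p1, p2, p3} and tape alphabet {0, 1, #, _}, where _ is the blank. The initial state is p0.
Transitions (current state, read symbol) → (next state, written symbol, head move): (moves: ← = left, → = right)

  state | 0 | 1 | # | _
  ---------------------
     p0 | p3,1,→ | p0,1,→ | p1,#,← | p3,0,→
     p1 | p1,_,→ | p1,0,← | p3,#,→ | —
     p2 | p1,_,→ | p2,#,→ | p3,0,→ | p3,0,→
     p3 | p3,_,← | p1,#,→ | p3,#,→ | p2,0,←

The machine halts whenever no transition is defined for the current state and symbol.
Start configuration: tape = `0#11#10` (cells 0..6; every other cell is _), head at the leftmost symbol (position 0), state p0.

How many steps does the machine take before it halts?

17

p0 | [0]#11#10   read 0 → write 1, move →, go to p3
p3 | 1[#]11#10   read # → write #, move →, go to p3
p3 | 1#[1]1#10   read 1 → write #, move →, go to p1
p1 | 1##[1]#10   read 1 → write 0, move ←, go to p1
p1 | 1#[#]0#10   read # → write #, move →, go to p3
p3 | 1##[0]#10   read 0 → write _, move ←, go to p3
p3 | 1#[#]_#10   read # → write #, move →, go to p3
p3 | 1##[_]#10   read _ → write 0, move ←, go to p2
p2 | 1#[#]0#10   read # → write 0, move →, go to p3
p3 | 1#0[0]#10   read 0 → write _, move ←, go to p3
p3 | 1#[0]_#10   read 0 → write _, move ←, go to p3
p3 | 1[#]__#10   read # → write #, move →, go to p3
p3 | 1#[_]_#10   read _ → write 0, move ←, go to p2
p2 | 1[#]0_#10   read # → write 0, move →, go to p3
p3 | 10[0]_#10   read 0 → write _, move ←, go to p3
p3 | 1[0]__#10   read 0 → write _, move ←, go to p3
p3 | [1]___#10   read 1 → write #, move →, go to p1
p1 | #[_]__#10
M halts after 17 transitions.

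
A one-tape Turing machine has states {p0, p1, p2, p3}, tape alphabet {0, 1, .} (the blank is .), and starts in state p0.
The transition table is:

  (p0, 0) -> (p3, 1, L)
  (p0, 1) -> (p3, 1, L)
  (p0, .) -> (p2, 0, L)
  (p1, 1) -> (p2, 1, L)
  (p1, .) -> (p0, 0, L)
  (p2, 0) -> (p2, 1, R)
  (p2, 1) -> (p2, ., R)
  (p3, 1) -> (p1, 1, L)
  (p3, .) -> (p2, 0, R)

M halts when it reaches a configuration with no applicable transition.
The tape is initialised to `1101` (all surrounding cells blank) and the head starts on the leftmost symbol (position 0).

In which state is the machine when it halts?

state=p0 head=0 tape=.[1]101.   (p0,1)→(p3,1,L)
state=p3 head=-1 tape=[.]1101.   (p3,.)→(p2,0,R)
state=p2 head=0 tape=0[1]101.   (p2,1)→(p2,.,R)
state=p2 head=1 tape=0.[1]01.   (p2,1)→(p2,.,R)
state=p2 head=2 tape=0..[0]1.   (p2,0)→(p2,1,R)
state=p2 head=3 tape=0..1[1].   (p2,1)→(p2,.,R)
state=p2 head=4 tape=0..1.[.]
No transition is defined for (p2, .); M halts in state p2.

p2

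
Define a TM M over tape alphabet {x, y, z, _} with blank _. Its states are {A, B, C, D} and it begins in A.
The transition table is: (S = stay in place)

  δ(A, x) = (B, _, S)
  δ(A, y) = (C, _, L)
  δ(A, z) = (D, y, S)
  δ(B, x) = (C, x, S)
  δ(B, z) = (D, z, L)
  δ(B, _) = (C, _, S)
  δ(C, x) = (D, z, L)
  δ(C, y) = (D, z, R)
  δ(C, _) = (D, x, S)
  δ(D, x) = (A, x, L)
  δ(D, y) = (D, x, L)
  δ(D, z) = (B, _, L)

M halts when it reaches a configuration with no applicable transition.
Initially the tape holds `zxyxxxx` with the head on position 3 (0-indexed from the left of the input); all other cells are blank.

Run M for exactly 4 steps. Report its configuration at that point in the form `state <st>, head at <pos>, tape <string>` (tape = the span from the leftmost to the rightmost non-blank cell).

A | zxy[x]xxx   read x → write _, move S, go to B
B | zxy[_]xxx   read _ → write _, move S, go to C
C | zxy[_]xxx   read _ → write x, move S, go to D
D | zxy[x]xxx   read x → write x, move L, go to A
A | zx[y]xxxx
After 4 steps: state A, head at 2, tape zxyxxxx.

state A, head at 2, tape zxyxxxx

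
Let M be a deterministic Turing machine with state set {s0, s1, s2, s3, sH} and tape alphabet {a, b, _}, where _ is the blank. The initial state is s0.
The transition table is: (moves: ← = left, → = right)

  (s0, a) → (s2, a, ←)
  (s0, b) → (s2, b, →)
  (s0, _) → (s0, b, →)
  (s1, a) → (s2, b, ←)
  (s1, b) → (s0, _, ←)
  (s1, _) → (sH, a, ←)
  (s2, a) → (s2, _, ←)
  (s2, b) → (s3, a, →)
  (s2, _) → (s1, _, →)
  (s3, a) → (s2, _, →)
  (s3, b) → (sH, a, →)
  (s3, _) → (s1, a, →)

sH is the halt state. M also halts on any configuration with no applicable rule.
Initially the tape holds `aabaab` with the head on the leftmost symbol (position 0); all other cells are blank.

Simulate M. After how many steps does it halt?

15

state=s0 head=0 tape=_[a]abaab   (s0,a)→(s2,a,←)
state=s2 head=-1 tape=[_]aabaab   (s2,_)→(s1,_,→)
state=s1 head=0 tape=_[a]abaab   (s1,a)→(s2,b,←)
state=s2 head=-1 tape=[_]babaab   (s2,_)→(s1,_,→)
state=s1 head=0 tape=_[b]abaab   (s1,b)→(s0,_,←)
state=s0 head=-1 tape=[_]_abaab   (s0,_)→(s0,b,→)
state=s0 head=0 tape=b[_]abaab   (s0,_)→(s0,b,→)
state=s0 head=1 tape=bb[a]baab   (s0,a)→(s2,a,←)
state=s2 head=0 tape=b[b]abaab   (s2,b)→(s3,a,→)
state=s3 head=1 tape=ba[a]baab   (s3,a)→(s2,_,→)
state=s2 head=2 tape=ba_[b]aab   (s2,b)→(s3,a,→)
state=s3 head=3 tape=ba_a[a]ab   (s3,a)→(s2,_,→)
state=s2 head=4 tape=ba_a_[a]b   (s2,a)→(s2,_,←)
state=s2 head=3 tape=ba_a[_]_b   (s2,_)→(s1,_,→)
state=s1 head=4 tape=ba_a_[_]b   (s1,_)→(sH,a,←)
state=sH head=3 tape=ba_a[_]ab
M halts after 15 transitions.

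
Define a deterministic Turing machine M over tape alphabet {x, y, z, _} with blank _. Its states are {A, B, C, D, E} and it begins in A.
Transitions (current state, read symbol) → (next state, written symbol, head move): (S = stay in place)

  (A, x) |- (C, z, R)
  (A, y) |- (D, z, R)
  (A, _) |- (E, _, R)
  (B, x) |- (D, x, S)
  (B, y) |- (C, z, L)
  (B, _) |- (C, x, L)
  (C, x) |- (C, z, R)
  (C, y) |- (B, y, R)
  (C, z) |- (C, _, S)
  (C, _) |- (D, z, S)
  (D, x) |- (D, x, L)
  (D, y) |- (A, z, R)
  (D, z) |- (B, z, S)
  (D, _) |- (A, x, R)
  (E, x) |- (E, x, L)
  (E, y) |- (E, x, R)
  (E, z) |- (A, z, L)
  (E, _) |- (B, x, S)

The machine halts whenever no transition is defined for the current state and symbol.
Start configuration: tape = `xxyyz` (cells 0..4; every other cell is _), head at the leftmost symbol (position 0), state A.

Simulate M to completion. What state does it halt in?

B

A | [x]xyyz   read x → write z, move R, go to C
C | z[x]yyz   read x → write z, move R, go to C
C | zz[y]yz   read y → write y, move R, go to B
B | zzy[y]z   read y → write z, move L, go to C
C | zz[y]zz   read y → write y, move R, go to B
B | zzy[z]z
No transition is defined for (B, z); M halts in state B.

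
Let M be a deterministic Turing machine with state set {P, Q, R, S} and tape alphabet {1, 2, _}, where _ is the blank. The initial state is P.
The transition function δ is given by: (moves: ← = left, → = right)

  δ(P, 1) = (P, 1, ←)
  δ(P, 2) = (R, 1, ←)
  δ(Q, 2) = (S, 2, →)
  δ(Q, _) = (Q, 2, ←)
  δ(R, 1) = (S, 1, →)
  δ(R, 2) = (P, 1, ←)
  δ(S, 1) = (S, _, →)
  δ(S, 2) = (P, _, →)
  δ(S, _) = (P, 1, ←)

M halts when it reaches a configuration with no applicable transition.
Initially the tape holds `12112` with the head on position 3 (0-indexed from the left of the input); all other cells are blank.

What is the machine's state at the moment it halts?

P | 121[1]2_   read 1 → write 1, move ←, go to P
P | 12[1]12_   read 1 → write 1, move ←, go to P
P | 1[2]112_   read 2 → write 1, move ←, go to R
R | [1]1112_   read 1 → write 1, move →, go to S
S | 1[1]112_   read 1 → write _, move →, go to S
S | 1_[1]12_   read 1 → write _, move →, go to S
S | 1__[1]2_   read 1 → write _, move →, go to S
S | 1___[2]_   read 2 → write _, move →, go to P
P | 1____[_]
No transition is defined for (P, _); M halts in state P.

P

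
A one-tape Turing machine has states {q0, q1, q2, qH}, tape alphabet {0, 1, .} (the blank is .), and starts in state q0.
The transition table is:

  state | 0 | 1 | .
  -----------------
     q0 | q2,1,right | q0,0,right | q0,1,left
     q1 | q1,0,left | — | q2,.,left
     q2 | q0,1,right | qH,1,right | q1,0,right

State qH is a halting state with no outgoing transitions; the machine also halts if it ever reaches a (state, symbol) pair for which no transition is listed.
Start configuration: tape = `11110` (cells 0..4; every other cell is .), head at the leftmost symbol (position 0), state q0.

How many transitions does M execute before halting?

state=q0 head=0 tape=[1]1110....   (q0,1)→(q0,0,right)
state=q0 head=1 tape=0[1]110....   (q0,1)→(q0,0,right)
state=q0 head=2 tape=00[1]10....   (q0,1)→(q0,0,right)
state=q0 head=3 tape=000[1]0....   (q0,1)→(q0,0,right)
state=q0 head=4 tape=0000[0]....   (q0,0)→(q2,1,right)
state=q2 head=5 tape=00001[.]...   (q2,.)→(q1,0,right)
state=q1 head=6 tape=000010[.]..   (q1,.)→(q2,.,left)
state=q2 head=5 tape=00001[0]...   (q2,0)→(q0,1,right)
state=q0 head=6 tape=000011[.]..   (q0,.)→(q0,1,left)
state=q0 head=5 tape=00001[1]1..   (q0,1)→(q0,0,right)
state=q0 head=6 tape=000010[1]..   (q0,1)→(q0,0,right)
state=q0 head=7 tape=0000100[.].   (q0,.)→(q0,1,left)
state=q0 head=6 tape=000010[0]1.   (q0,0)→(q2,1,right)
state=q2 head=7 tape=0000101[1].   (q2,1)→(qH,1,right)
state=qH head=8 tape=00001011[.]
M halts after 14 transitions.

14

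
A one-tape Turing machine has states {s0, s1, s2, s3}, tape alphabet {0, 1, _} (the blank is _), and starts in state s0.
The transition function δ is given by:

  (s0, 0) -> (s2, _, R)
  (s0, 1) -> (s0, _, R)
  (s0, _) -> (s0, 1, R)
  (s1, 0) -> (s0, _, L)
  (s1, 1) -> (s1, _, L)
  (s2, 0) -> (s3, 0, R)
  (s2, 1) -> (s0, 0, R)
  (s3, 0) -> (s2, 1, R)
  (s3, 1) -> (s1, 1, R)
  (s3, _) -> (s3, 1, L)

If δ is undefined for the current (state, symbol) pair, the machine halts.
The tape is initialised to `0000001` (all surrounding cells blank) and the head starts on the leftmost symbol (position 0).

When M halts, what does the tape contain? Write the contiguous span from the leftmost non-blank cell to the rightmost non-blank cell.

010101

state=s0 head=0 tape=[0]000001_   (s0,0)→(s2,_,R)
state=s2 head=1 tape=_[0]00001_   (s2,0)→(s3,0,R)
state=s3 head=2 tape=_0[0]0001_   (s3,0)→(s2,1,R)
state=s2 head=3 tape=_01[0]001_   (s2,0)→(s3,0,R)
state=s3 head=4 tape=_010[0]01_   (s3,0)→(s2,1,R)
state=s2 head=5 tape=_0101[0]1_   (s2,0)→(s3,0,R)
state=s3 head=6 tape=_01010[1]_   (s3,1)→(s1,1,R)
state=s1 head=7 tape=_010101[_]
The non-blank tape span at halt is 010101.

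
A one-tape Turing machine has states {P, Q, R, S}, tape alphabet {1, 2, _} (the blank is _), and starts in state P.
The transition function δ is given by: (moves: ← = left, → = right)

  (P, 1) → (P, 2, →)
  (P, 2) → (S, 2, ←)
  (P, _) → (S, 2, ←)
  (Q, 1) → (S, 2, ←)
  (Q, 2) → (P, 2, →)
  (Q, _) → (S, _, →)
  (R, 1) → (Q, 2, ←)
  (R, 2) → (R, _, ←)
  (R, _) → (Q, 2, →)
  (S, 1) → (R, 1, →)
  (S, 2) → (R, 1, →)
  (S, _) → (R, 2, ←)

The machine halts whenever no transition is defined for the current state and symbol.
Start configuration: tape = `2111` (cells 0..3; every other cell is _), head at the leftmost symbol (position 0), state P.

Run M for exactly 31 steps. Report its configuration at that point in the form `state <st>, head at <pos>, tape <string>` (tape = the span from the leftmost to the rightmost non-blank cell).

state Q, head at -1, tape 122_21

state=P head=0 tape=___[2]111   (P,2)→(S,2,←)
state=S head=-1 tape=__[_]2111   (S,_)→(R,2,←)
state=R head=-2 tape=_[_]22111   (R,_)→(Q,2,→)
state=Q head=-1 tape=_2[2]2111   (Q,2)→(P,2,→)
state=P head=0 tape=_22[2]111   (P,2)→(S,2,←)
state=S head=-1 tape=_2[2]2111   (S,2)→(R,1,→)
state=R head=0 tape=_21[2]111   (R,2)→(R,_,←)
state=R head=-1 tape=_2[1]_111   (R,1)→(Q,2,←)
state=Q head=-2 tape=_[2]2_111   (Q,2)→(P,2,→)
state=P head=-1 tape=_2[2]_111   (P,2)→(S,2,←)
state=S head=-2 tape=_[2]2_111   (S,2)→(R,1,→)
state=R head=-1 tape=_1[2]_111   (R,2)→(R,_,←)
state=R head=-2 tape=_[1]__111   (R,1)→(Q,2,←)
state=Q head=-3 tape=[_]2__111   (Q,_)→(S,_,→)
state=S head=-2 tape=_[2]__111   (S,2)→(R,1,→)
state=R head=-1 tape=_1[_]_111   (R,_)→(Q,2,→)
state=Q head=0 tape=_12[_]111   (Q,_)→(S,_,→)
state=S head=1 tape=_12_[1]11   (S,1)→(R,1,→)
state=R head=2 tape=_12_1[1]1   (R,1)→(Q,2,←)
state=Q head=1 tape=_12_[1]21   (Q,1)→(S,2,←)
state=S head=0 tape=_12[_]221   (S,_)→(R,2,←)
state=R head=-1 tape=_1[2]2221   (R,2)→(R,_,←)
state=R head=-2 tape=_[1]_2221   (R,1)→(Q,2,←)
state=Q head=-3 tape=[_]2_2221   (Q,_)→(S,_,→)
state=S head=-2 tape=_[2]_2221   (S,2)→(R,1,→)
state=R head=-1 tape=_1[_]2221   (R,_)→(Q,2,→)
state=Q head=0 tape=_12[2]221   (Q,2)→(P,2,→)
state=P head=1 tape=_122[2]21   (P,2)→(S,2,←)
state=S head=0 tape=_12[2]221   (S,2)→(R,1,→)
state=R head=1 tape=_121[2]21   (R,2)→(R,_,←)
state=R head=0 tape=_12[1]_21   (R,1)→(Q,2,←)
state=Q head=-1 tape=_1[2]2_21
After 31 steps: state Q, head at -1, tape 122_21.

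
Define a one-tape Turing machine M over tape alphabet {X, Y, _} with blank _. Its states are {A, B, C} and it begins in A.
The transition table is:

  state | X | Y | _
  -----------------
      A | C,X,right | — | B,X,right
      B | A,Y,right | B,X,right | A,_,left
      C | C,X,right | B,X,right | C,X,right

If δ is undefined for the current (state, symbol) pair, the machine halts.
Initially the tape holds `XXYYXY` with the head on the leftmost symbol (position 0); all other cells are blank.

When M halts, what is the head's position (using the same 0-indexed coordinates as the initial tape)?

state=A head=0 tape=[X]XYYXY   (A,X)→(C,X,right)
state=C head=1 tape=X[X]YYXY   (C,X)→(C,X,right)
state=C head=2 tape=XX[Y]YXY   (C,Y)→(B,X,right)
state=B head=3 tape=XXX[Y]XY   (B,Y)→(B,X,right)
state=B head=4 tape=XXXX[X]Y   (B,X)→(A,Y,right)
state=A head=5 tape=XXXXY[Y]
At halt the head is at cell 5.

5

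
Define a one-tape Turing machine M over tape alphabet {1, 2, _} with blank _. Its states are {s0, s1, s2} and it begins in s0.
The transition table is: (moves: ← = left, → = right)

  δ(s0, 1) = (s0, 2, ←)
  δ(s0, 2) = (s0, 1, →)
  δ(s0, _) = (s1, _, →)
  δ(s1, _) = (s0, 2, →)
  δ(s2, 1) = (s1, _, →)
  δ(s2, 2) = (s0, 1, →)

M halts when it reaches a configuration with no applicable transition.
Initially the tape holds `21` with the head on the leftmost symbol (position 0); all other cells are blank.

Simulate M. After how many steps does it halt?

s0 | _[2]1   read 2 → write 1, move →, go to s0
s0 | _1[1]   read 1 → write 2, move ←, go to s0
s0 | _[1]2   read 1 → write 2, move ←, go to s0
s0 | [_]22   read _ → write _, move →, go to s1
s1 | _[2]2
M halts after 4 transitions.

4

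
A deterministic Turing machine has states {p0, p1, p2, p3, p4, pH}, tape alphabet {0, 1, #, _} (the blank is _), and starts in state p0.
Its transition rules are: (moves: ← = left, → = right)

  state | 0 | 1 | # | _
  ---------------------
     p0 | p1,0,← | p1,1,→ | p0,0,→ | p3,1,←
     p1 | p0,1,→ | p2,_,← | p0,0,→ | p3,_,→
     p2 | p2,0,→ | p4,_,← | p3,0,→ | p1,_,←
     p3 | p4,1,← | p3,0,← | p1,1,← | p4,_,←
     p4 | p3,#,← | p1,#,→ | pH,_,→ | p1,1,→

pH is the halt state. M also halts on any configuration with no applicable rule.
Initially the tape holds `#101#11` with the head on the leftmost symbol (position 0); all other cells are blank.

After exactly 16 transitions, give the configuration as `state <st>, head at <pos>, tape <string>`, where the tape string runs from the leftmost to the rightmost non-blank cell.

p0 | __[#]101#11   read # → write 0, move →, go to p0
p0 | __0[1]01#11   read 1 → write 1, move →, go to p1
p1 | __01[0]1#11   read 0 → write 1, move →, go to p0
p0 | __011[1]#11   read 1 → write 1, move →, go to p1
p1 | __0111[#]11   read # → write 0, move →, go to p0
p0 | __01110[1]1   read 1 → write 1, move →, go to p1
p1 | __011101[1]   read 1 → write _, move ←, go to p2
p2 | __01110[1]_   read 1 → write _, move ←, go to p4
p4 | __0111[0]__   read 0 → write #, move ←, go to p3
p3 | __011[1]#__   read 1 → write 0, move ←, go to p3
p3 | __01[1]0#__   read 1 → write 0, move ←, go to p3
p3 | __0[1]00#__   read 1 → write 0, move ←, go to p3
p3 | __[0]000#__   read 0 → write 1, move ←, go to p4
p4 | _[_]1000#__   read _ → write 1, move →, go to p1
p1 | _1[1]000#__   read 1 → write _, move ←, go to p2
p2 | _[1]_000#__   read 1 → write _, move ←, go to p4
p4 | [_]__000#__
After 16 steps: state p4, head at -2, tape 000#.

state p4, head at -2, tape 000#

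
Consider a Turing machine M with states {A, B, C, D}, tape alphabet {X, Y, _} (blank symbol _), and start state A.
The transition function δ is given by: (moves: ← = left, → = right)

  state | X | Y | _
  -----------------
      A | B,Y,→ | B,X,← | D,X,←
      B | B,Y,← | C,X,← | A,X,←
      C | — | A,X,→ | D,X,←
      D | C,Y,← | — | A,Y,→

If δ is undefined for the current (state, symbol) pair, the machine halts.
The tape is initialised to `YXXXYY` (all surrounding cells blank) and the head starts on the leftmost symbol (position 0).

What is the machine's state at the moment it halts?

state=A head=0 tape=___[Y]XXXYY   (A,Y)→(B,X,←)
state=B head=-1 tape=__[_]XXXXYY   (B,_)→(A,X,←)
state=A head=-2 tape=_[_]XXXXXYY   (A,_)→(D,X,←)
state=D head=-3 tape=[_]XXXXXXYY   (D,_)→(A,Y,→)
state=A head=-2 tape=Y[X]XXXXXYY   (A,X)→(B,Y,→)
state=B head=-1 tape=YY[X]XXXXYY   (B,X)→(B,Y,←)
state=B head=-2 tape=Y[Y]YXXXXYY   (B,Y)→(C,X,←)
state=C head=-3 tape=[Y]XYXXXXYY   (C,Y)→(A,X,→)
state=A head=-2 tape=X[X]YXXXXYY   (A,X)→(B,Y,→)
state=B head=-1 tape=XY[Y]XXXXYY   (B,Y)→(C,X,←)
state=C head=-2 tape=X[Y]XXXXXYY   (C,Y)→(A,X,→)
state=A head=-1 tape=XX[X]XXXXYY   (A,X)→(B,Y,→)
state=B head=0 tape=XXY[X]XXXYY   (B,X)→(B,Y,←)
state=B head=-1 tape=XX[Y]YXXXYY   (B,Y)→(C,X,←)
state=C head=-2 tape=X[X]XYXXXYY
No transition is defined for (C, X); M halts in state C.

C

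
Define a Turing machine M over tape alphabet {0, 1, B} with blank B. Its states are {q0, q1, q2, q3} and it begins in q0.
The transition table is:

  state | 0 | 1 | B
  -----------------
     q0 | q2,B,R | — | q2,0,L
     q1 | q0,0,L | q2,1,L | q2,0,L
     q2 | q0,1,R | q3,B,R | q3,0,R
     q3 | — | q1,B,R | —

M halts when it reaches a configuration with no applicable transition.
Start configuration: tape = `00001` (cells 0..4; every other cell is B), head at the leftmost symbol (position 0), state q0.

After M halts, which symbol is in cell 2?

q0 | [0]0001   read 0 → write B, move R, go to q2
q2 | B[0]001   read 0 → write 1, move R, go to q0
q0 | B1[0]01   read 0 → write B, move R, go to q2
q2 | B1B[0]1   read 0 → write 1, move R, go to q0
q0 | B1B1[1]
Cell 2 holds B when M halts.

B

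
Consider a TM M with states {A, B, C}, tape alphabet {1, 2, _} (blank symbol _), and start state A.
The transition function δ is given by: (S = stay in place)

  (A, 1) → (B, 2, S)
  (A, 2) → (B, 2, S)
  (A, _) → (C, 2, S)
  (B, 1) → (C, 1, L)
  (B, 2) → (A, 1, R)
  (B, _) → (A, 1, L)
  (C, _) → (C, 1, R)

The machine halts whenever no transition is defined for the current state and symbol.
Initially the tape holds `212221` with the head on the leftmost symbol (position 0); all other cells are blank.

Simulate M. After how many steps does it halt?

A | [2]12221_   read 2 → write 2, move S, go to B
B | [2]12221_   read 2 → write 1, move R, go to A
A | 1[1]2221_   read 1 → write 2, move S, go to B
B | 1[2]2221_   read 2 → write 1, move R, go to A
A | 11[2]221_   read 2 → write 2, move S, go to B
B | 11[2]221_   read 2 → write 1, move R, go to A
A | 111[2]21_   read 2 → write 2, move S, go to B
B | 111[2]21_   read 2 → write 1, move R, go to A
A | 1111[2]1_   read 2 → write 2, move S, go to B
B | 1111[2]1_   read 2 → write 1, move R, go to A
A | 11111[1]_   read 1 → write 2, move S, go to B
B | 11111[2]_   read 2 → write 1, move R, go to A
A | 111111[_]   read _ → write 2, move S, go to C
C | 111111[2]
M halts after 13 transitions.

13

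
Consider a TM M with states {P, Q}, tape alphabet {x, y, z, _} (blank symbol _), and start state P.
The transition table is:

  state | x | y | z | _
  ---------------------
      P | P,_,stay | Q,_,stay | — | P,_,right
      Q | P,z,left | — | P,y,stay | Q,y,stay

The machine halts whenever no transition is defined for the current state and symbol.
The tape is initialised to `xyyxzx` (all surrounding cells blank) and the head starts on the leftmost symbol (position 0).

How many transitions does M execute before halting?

P | [x]yyxzx   read x → write _, move stay, go to P
P | [_]yyxzx   read _ → write _, move right, go to P
P | _[y]yxzx   read y → write _, move stay, go to Q
Q | _[_]yxzx   read _ → write y, move stay, go to Q
Q | _[y]yxzx
M halts after 4 transitions.

4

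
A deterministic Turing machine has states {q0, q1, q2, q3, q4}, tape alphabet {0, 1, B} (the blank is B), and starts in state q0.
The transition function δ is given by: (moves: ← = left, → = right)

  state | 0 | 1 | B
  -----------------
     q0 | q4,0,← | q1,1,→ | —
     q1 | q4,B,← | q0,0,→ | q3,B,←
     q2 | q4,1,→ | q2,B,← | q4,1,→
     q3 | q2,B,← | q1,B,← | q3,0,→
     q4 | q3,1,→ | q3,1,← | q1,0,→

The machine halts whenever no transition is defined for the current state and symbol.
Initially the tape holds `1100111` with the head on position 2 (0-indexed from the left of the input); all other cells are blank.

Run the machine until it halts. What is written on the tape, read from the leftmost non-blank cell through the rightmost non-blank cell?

100BB1BB11

q0 | BBB11[0]0111   read 0 → write 0, move ←, go to q4
q4 | BBB1[1]00111   read 1 → write 1, move ←, go to q3
q3 | BBB[1]100111   read 1 → write B, move ←, go to q1
q1 | BB[B]B100111   read B → write B, move ←, go to q3
q3 | B[B]BB100111   read B → write 0, move →, go to q3
q3 | B0[B]B100111   read B → write 0, move →, go to q3
q3 | B00[B]100111   read B → write 0, move →, go to q3
q3 | B000[1]00111   read 1 → write B, move ←, go to q1
q1 | B00[0]B00111   read 0 → write B, move ←, go to q4
q4 | B0[0]BB00111   read 0 → write 1, move →, go to q3
q3 | B01[B]B00111   read B → write 0, move →, go to q3
q3 | B010[B]00111   read B → write 0, move →, go to q3
q3 | B0100[0]0111   read 0 → write B, move ←, go to q2
q2 | B010[0]B0111   read 0 → write 1, move →, go to q4
q4 | B0101[B]0111   read B → write 0, move →, go to q1
q1 | B01010[0]111   read 0 → write B, move ←, go to q4
q4 | B0101[0]B111   read 0 → write 1, move →, go to q3
q3 | B01011[B]111   read B → write 0, move →, go to q3
q3 | B010110[1]11   read 1 → write B, move ←, go to q1
q1 | B01011[0]B11   read 0 → write B, move ←, go to q4
q4 | B0101[1]BB11   read 1 → write 1, move ←, go to q3
q3 | B010[1]1BB11   read 1 → write B, move ←, go to q1
q1 | B01[0]B1BB11   read 0 → write B, move ←, go to q4
q4 | B0[1]BB1BB11   read 1 → write 1, move ←, go to q3
q3 | B[0]1BB1BB11   read 0 → write B, move ←, go to q2
q2 | [B]B1BB1BB11   read B → write 1, move →, go to q4
q4 | 1[B]1BB1BB11   read B → write 0, move →, go to q1
q1 | 10[1]BB1BB11   read 1 → write 0, move →, go to q0
q0 | 100[B]B1BB11
The non-blank tape span at halt is 100BB1BB11.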